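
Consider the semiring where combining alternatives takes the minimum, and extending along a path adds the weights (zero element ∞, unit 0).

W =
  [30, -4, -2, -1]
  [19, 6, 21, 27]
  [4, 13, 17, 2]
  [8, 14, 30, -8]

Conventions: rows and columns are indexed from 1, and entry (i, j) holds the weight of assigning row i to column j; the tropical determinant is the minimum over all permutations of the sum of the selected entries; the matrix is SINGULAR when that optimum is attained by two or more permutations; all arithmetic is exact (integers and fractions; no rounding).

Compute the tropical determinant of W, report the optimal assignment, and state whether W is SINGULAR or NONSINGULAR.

σ = (1, 2, 3, 4): 30 + 6 + 17 + (-8) = 45
σ = (1, 2, 4, 3): 30 + 6 + 2 + 30 = 68
σ = (1, 3, 2, 4): 30 + 21 + 13 + (-8) = 56
σ = (1, 3, 4, 2): 30 + 21 + 2 + 14 = 67
σ = (1, 4, 2, 3): 30 + 27 + 13 + 30 = 100
σ = (1, 4, 3, 2): 30 + 27 + 17 + 14 = 88
σ = (2, 1, 3, 4): (-4) + 19 + 17 + (-8) = 24
σ = (2, 1, 4, 3): (-4) + 19 + 2 + 30 = 47
σ = (2, 3, 1, 4): (-4) + 21 + 4 + (-8) = 13
σ = (2, 3, 4, 1): (-4) + 21 + 2 + 8 = 27
σ = (2, 4, 1, 3): (-4) + 27 + 4 + 30 = 57
σ = (2, 4, 3, 1): (-4) + 27 + 17 + 8 = 48
σ = (3, 1, 2, 4): (-2) + 19 + 13 + (-8) = 22
σ = (3, 1, 4, 2): (-2) + 19 + 2 + 14 = 33
σ = (3, 2, 1, 4): (-2) + 6 + 4 + (-8) = 0
σ = (3, 2, 4, 1): (-2) + 6 + 2 + 8 = 14
σ = (3, 4, 1, 2): (-2) + 27 + 4 + 14 = 43
σ = (3, 4, 2, 1): (-2) + 27 + 13 + 8 = 46
σ = (4, 1, 2, 3): (-1) + 19 + 13 + 30 = 61
σ = (4, 1, 3, 2): (-1) + 19 + 17 + 14 = 49
σ = (4, 2, 1, 3): (-1) + 6 + 4 + 30 = 39
σ = (4, 2, 3, 1): (-1) + 6 + 17 + 8 = 30
σ = (4, 3, 1, 2): (-1) + 21 + 4 + 14 = 38
σ = (4, 3, 2, 1): (-1) + 21 + 13 + 8 = 41
Optimal value attained by: σ = (3, 2, 1, 4).
Answer: det⊕(W) = 0; verdict: NONSINGULAR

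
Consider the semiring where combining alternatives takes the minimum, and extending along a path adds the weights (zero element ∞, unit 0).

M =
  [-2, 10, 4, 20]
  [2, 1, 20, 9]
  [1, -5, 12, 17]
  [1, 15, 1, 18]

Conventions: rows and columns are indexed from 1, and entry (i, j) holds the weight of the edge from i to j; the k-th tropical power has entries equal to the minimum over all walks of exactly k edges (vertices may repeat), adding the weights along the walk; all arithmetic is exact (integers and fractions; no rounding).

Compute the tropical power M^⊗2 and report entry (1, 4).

M^⊗2:
  [-4, -1, 2, 18]
  [0, 2, 6, 10]
  [-3, -4, 5, 4]
  [-1, -4, 5, 18]
Key observation: the optimum is the walk 1->1->4, with weight (-2) + 20 = 18.
Optimal value attained by: walk 1->1->4.
Answer: (M^⊗2)[1][4] = 18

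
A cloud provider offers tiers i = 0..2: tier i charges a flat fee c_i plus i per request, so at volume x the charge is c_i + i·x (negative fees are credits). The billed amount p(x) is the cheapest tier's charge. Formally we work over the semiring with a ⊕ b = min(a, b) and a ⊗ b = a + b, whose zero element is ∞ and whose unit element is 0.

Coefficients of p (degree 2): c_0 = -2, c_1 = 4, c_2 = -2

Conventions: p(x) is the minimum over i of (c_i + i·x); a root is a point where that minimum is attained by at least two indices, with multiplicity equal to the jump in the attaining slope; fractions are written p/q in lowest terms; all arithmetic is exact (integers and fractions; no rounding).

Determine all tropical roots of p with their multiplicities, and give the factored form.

hull edge (i=0, c=-2) to (i=2, c=-2): slope 0, span 2
Factored form: p(x) = -2 ⊗ (x ⊕ 0) ⊗ (x ⊕ 0)
Answer: roots = 0 (mult 2)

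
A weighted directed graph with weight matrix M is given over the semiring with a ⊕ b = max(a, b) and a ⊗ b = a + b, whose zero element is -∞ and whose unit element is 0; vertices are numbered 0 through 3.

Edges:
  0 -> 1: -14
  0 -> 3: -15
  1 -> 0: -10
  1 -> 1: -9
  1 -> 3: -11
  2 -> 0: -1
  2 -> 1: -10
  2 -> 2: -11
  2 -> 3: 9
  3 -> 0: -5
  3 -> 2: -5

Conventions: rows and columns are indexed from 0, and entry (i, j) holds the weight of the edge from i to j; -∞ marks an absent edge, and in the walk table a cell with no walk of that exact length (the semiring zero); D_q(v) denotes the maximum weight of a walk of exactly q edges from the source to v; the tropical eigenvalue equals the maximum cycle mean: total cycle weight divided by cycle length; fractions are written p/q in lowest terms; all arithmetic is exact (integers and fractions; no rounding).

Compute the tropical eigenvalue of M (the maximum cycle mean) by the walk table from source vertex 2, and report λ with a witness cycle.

q=0: [-∞, -∞, 0, -∞]
q=1: [-1, -10, -11, 9]
q=2: [4, -15, 4, -2]
q=3: [3, -6, -7, 13]
q=4: [8, -11, 8, 2]
Optimal cycle mean attained by: cycle 2->3->2, total 9 + (-5), length 2.
Answer: λ = 2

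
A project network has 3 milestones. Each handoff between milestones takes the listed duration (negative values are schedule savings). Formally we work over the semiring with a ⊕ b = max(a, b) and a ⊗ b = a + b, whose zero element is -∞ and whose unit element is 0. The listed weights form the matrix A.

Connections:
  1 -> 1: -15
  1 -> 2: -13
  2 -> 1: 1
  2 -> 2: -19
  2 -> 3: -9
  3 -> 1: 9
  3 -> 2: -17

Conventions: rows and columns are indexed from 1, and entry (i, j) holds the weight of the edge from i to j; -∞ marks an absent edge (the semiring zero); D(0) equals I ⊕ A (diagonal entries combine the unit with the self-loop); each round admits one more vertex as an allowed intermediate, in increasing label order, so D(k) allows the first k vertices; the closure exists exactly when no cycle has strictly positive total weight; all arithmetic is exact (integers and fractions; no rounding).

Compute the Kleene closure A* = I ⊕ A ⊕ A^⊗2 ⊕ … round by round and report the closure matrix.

D(0):
  [0, -13, -∞]
  [1, 0, -9]
  [9, -17, 0]
D(1):
  [0, -13, -∞]
  [1, 0, -9]
  [9, -4, 0]
D(2):
  [0, -13, -22]
  [1, 0, -9]
  [9, -4, 0]
D(3):
  [0, -13, -22]
  [1, 0, -9]
  [9, -4, 0]
Answer: A* = [[0, -13, -22], [1, 0, -9], [9, -4, 0]]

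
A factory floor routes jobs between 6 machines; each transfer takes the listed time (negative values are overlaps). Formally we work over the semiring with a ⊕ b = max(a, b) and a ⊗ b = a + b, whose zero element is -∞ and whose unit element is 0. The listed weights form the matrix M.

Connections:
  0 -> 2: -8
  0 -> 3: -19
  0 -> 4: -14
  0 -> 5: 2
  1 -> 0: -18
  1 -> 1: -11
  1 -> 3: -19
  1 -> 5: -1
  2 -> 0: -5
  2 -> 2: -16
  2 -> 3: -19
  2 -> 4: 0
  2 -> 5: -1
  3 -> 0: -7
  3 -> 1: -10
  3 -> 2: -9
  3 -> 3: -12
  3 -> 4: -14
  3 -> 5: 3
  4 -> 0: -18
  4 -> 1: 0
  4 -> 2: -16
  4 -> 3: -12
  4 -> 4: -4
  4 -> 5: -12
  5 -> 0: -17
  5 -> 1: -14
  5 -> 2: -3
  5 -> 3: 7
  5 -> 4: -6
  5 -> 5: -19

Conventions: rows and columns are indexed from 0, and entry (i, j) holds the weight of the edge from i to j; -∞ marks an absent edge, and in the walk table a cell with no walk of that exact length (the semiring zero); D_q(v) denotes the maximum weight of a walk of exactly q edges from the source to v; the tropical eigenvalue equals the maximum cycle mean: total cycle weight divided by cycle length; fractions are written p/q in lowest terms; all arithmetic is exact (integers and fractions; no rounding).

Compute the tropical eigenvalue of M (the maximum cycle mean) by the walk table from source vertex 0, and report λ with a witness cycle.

q=0: [0, -∞, -∞, -∞, -∞, -∞]
q=1: [-∞, -∞, -8, -19, -14, 2]
q=2: [-13, -12, -1, 9, -4, -9]
q=3: [2, -1, 0, -2, -1, 12]
q=4: [-5, -1, 9, 19, 6, 4]
q=5: [12, 9, 10, 11, 9, 22]
q=6: [5, 9, 19, 29, 16, 14]
Optimal cycle mean attained by: cycle 3->5->3, total 3 + 7, length 2.
Answer: λ = 5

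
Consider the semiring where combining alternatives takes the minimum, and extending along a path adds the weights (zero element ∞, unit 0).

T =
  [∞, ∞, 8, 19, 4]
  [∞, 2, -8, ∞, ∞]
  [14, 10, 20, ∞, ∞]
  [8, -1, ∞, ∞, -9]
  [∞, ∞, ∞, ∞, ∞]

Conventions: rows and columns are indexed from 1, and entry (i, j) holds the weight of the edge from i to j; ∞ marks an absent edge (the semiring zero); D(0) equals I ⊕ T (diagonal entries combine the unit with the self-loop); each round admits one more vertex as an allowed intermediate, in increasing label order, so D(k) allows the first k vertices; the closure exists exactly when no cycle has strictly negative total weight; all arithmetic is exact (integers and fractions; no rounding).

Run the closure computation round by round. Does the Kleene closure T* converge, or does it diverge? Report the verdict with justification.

D(0):
  [0, ∞, 8, 19, 4]
  [∞, 0, -8, ∞, ∞]
  [14, 10, 0, ∞, ∞]
  [8, -1, ∞, 0, -9]
  [∞, ∞, ∞, ∞, 0]
D(1):
  [0, ∞, 8, 19, 4]
  [∞, 0, -8, ∞, ∞]
  [14, 10, 0, 33, 18]
  [8, -1, 16, 0, -9]
  [∞, ∞, ∞, ∞, 0]
D(2):
  [0, ∞, 8, 19, 4]
  [∞, 0, -8, ∞, ∞]
  [14, 10, 0, 33, 18]
  [8, -1, -9, 0, -9]
  [∞, ∞, ∞, ∞, 0]
D(3):
  [0, 18, 8, 19, 4]
  [6, 0, -8, 25, 10]
  [14, 10, 0, 33, 18]
  [5, -1, -9, 0, -9]
  [∞, ∞, ∞, ∞, 0]
D(4):
  [0, 18, 8, 19, 4]
  [6, 0, -8, 25, 10]
  [14, 10, 0, 33, 18]
  [5, -1, -9, 0, -9]
  [∞, ∞, ∞, ∞, 0]
D(5):
  [0, 18, 8, 19, 4]
  [6, 0, -8, 25, 10]
  [14, 10, 0, 33, 18]
  [5, -1, -9, 0, -9]
  [∞, ∞, ∞, ∞, 0]
Key observation: every diagonal entry stays at the unit through all rounds, so no improving cycle exists.
Answer: CONVERGES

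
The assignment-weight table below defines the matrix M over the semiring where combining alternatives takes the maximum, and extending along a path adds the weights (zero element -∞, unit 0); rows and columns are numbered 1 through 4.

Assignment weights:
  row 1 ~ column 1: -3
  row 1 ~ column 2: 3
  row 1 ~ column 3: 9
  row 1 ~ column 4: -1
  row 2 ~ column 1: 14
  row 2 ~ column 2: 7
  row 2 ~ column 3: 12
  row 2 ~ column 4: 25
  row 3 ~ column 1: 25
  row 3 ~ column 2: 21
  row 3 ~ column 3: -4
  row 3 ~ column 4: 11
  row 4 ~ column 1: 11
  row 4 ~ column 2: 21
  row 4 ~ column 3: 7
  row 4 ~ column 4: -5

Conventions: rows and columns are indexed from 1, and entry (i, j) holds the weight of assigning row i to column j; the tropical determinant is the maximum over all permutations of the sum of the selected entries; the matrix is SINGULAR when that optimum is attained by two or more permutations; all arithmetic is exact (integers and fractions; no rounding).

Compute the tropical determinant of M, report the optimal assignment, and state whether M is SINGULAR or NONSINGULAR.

σ = (1, 2, 3, 4): (-3) + 7 + (-4) + (-5) = -5
σ = (1, 2, 4, 3): (-3) + 7 + 11 + 7 = 22
σ = (1, 3, 2, 4): (-3) + 12 + 21 + (-5) = 25
σ = (1, 3, 4, 2): (-3) + 12 + 11 + 21 = 41
σ = (1, 4, 2, 3): (-3) + 25 + 21 + 7 = 50
σ = (1, 4, 3, 2): (-3) + 25 + (-4) + 21 = 39
σ = (2, 1, 3, 4): 3 + 14 + (-4) + (-5) = 8
σ = (2, 1, 4, 3): 3 + 14 + 11 + 7 = 35
σ = (2, 3, 1, 4): 3 + 12 + 25 + (-5) = 35
σ = (2, 3, 4, 1): 3 + 12 + 11 + 11 = 37
σ = (2, 4, 1, 3): 3 + 25 + 25 + 7 = 60
σ = (2, 4, 3, 1): 3 + 25 + (-4) + 11 = 35
σ = (3, 1, 2, 4): 9 + 14 + 21 + (-5) = 39
σ = (3, 1, 4, 2): 9 + 14 + 11 + 21 = 55
σ = (3, 2, 1, 4): 9 + 7 + 25 + (-5) = 36
σ = (3, 2, 4, 1): 9 + 7 + 11 + 11 = 38
σ = (3, 4, 1, 2): 9 + 25 + 25 + 21 = 80
σ = (3, 4, 2, 1): 9 + 25 + 21 + 11 = 66
σ = (4, 1, 2, 3): (-1) + 14 + 21 + 7 = 41
σ = (4, 1, 3, 2): (-1) + 14 + (-4) + 21 = 30
σ = (4, 2, 1, 3): (-1) + 7 + 25 + 7 = 38
σ = (4, 2, 3, 1): (-1) + 7 + (-4) + 11 = 13
σ = (4, 3, 1, 2): (-1) + 12 + 25 + 21 = 57
σ = (4, 3, 2, 1): (-1) + 12 + 21 + 11 = 43
Optimal value attained by: σ = (3, 4, 1, 2).
Answer: det⊕(M) = 80; verdict: NONSINGULAR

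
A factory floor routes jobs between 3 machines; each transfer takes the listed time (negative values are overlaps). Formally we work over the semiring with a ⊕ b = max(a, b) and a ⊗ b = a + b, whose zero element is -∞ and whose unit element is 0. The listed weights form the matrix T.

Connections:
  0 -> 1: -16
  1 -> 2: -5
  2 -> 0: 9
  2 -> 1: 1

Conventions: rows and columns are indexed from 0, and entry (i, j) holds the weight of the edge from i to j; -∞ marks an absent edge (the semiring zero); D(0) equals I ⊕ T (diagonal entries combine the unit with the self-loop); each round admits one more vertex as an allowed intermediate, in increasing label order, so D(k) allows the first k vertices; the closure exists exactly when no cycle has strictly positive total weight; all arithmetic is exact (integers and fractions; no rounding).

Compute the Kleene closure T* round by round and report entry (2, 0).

D(0):
  [0, -16, -∞]
  [-∞, 0, -5]
  [9, 1, 0]
D(1):
  [0, -16, -∞]
  [-∞, 0, -5]
  [9, 1, 0]
D(2):
  [0, -16, -21]
  [-∞, 0, -5]
  [9, 1, 0]
D(3):
  [0, -16, -21]
  [4, 0, -5]
  [9, 1, 0]
Answer: T*[2][0] = 9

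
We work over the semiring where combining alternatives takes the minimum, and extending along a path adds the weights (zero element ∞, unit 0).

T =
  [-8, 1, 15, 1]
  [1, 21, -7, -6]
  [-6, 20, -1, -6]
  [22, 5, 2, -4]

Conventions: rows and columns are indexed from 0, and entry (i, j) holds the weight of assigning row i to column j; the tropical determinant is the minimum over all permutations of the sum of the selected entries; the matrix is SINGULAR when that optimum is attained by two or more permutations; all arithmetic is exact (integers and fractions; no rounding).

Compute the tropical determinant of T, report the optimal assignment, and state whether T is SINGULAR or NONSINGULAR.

σ = (0, 1, 2, 3): (-8) + 21 + (-1) + (-4) = 8
σ = (0, 1, 3, 2): (-8) + 21 + (-6) + 2 = 9
σ = (0, 2, 1, 3): (-8) + (-7) + 20 + (-4) = 1
σ = (0, 2, 3, 1): (-8) + (-7) + (-6) + 5 = -16
σ = (0, 3, 1, 2): (-8) + (-6) + 20 + 2 = 8
σ = (0, 3, 2, 1): (-8) + (-6) + (-1) + 5 = -10
σ = (1, 0, 2, 3): 1 + 1 + (-1) + (-4) = -3
σ = (1, 0, 3, 2): 1 + 1 + (-6) + 2 = -2
σ = (1, 2, 0, 3): 1 + (-7) + (-6) + (-4) = -16
σ = (1, 2, 3, 0): 1 + (-7) + (-6) + 22 = 10
σ = (1, 3, 0, 2): 1 + (-6) + (-6) + 2 = -9
σ = (1, 3, 2, 0): 1 + (-6) + (-1) + 22 = 16
σ = (2, 0, 1, 3): 15 + 1 + 20 + (-4) = 32
σ = (2, 0, 3, 1): 15 + 1 + (-6) + 5 = 15
σ = (2, 1, 0, 3): 15 + 21 + (-6) + (-4) = 26
σ = (2, 1, 3, 0): 15 + 21 + (-6) + 22 = 52
σ = (2, 3, 0, 1): 15 + (-6) + (-6) + 5 = 8
σ = (2, 3, 1, 0): 15 + (-6) + 20 + 22 = 51
σ = (3, 0, 1, 2): 1 + 1 + 20 + 2 = 24
σ = (3, 0, 2, 1): 1 + 1 + (-1) + 5 = 6
σ = (3, 1, 0, 2): 1 + 21 + (-6) + 2 = 18
σ = (3, 1, 2, 0): 1 + 21 + (-1) + 22 = 43
σ = (3, 2, 0, 1): 1 + (-7) + (-6) + 5 = -7
σ = (3, 2, 1, 0): 1 + (-7) + 20 + 22 = 36
Optimal value attained by: σ = (0, 2, 3, 1).
Answer: det⊕(T) = -16; verdict: SINGULAR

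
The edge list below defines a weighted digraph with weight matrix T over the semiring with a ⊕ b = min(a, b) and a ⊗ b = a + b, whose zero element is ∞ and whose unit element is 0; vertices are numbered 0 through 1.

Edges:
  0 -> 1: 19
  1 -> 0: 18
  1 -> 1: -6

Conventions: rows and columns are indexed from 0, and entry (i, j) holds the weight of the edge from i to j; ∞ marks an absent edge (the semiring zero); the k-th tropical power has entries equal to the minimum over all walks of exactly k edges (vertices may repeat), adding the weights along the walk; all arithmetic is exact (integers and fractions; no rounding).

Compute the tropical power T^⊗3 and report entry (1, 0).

T^⊗2:
  [37, 13]
  [12, -12]
T^⊗3:
  [31, 7]
  [6, -18]
Key observation: the optimum is the walk 1->1->1->0, with weight (-6) + (-6) + 18 = 6.
Optimal value attained by: walk 1->1->1->0.
Answer: (T^⊗3)[1][0] = 6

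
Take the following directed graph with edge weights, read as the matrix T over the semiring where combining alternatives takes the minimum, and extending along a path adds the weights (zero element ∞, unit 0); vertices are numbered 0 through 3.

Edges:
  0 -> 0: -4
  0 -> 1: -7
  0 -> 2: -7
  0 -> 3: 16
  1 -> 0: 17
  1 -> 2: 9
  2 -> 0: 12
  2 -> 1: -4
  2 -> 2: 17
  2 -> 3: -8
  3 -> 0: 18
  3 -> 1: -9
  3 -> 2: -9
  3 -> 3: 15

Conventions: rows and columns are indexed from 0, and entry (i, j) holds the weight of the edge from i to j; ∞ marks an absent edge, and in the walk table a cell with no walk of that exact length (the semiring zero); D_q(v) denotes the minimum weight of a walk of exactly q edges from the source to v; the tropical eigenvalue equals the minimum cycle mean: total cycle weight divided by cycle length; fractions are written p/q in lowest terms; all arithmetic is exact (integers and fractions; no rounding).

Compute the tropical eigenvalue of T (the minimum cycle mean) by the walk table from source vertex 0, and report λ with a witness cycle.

q=0: [0, ∞, ∞, ∞]
q=1: [-4, -7, -7, 16]
q=2: [-8, -11, -11, -15]
q=3: [-12, -24, -24, -19]
q=4: [-16, -28, -28, -32]
Optimal cycle mean attained by: cycle 2->3->2, total (-8) + (-9), length 2.
Answer: λ = -17/2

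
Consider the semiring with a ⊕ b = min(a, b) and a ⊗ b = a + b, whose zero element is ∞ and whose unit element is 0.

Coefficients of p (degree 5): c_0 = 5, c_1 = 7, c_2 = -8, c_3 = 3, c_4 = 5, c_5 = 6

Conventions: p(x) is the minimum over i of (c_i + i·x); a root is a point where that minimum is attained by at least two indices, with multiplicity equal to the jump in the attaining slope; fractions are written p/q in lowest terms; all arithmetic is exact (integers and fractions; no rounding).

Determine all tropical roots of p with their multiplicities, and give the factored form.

hull edge (i=0, c=5) to (i=2, c=-8): slope -13/2, span 2
hull edge (i=2, c=-8) to (i=5, c=6): slope 14/3, span 3
Factored form: p(x) = 6 ⊗ (x ⊕ (-14/3)) ⊗ (x ⊕ (-14/3)) ⊗ (x ⊕ (-14/3)) ⊗ (x ⊕ 13/2) ⊗ (x ⊕ 13/2)
Answer: roots = -14/3 (mult 3), 13/2 (mult 2)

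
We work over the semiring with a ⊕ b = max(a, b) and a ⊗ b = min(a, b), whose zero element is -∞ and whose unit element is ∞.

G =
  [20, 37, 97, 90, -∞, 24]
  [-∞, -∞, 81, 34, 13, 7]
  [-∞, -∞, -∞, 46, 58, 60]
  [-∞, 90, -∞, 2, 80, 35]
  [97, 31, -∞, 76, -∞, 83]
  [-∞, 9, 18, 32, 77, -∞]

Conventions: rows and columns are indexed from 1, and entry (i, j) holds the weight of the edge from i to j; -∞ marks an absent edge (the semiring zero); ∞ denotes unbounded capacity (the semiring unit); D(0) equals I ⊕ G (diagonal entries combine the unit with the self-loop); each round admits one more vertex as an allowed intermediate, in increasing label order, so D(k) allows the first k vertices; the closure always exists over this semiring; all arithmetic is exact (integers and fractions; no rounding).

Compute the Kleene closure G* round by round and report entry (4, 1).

D(0):
  [∞, 37, 97, 90, -∞, 24]
  [-∞, ∞, 81, 34, 13, 7]
  [-∞, -∞, ∞, 46, 58, 60]
  [-∞, 90, -∞, ∞, 80, 35]
  [97, 31, -∞, 76, ∞, 83]
  [-∞, 9, 18, 32, 77, ∞]
D(1):
  [∞, 37, 97, 90, -∞, 24]
  [-∞, ∞, 81, 34, 13, 7]
  [-∞, -∞, ∞, 46, 58, 60]
  [-∞, 90, -∞, ∞, 80, 35]
  [97, 37, 97, 90, ∞, 83]
  [-∞, 9, 18, 32, 77, ∞]
D(2):
  [∞, 37, 97, 90, 13, 24]
  [-∞, ∞, 81, 34, 13, 7]
  [-∞, -∞, ∞, 46, 58, 60]
  [-∞, 90, 81, ∞, 80, 35]
  [97, 37, 97, 90, ∞, 83]
  [-∞, 9, 18, 32, 77, ∞]
D(3):
  [∞, 37, 97, 90, 58, 60]
  [-∞, ∞, 81, 46, 58, 60]
  [-∞, -∞, ∞, 46, 58, 60]
  [-∞, 90, 81, ∞, 80, 60]
  [97, 37, 97, 90, ∞, 83]
  [-∞, 9, 18, 32, 77, ∞]
D(4):
  [∞, 90, 97, 90, 80, 60]
  [-∞, ∞, 81, 46, 58, 60]
  [-∞, 46, ∞, 46, 58, 60]
  [-∞, 90, 81, ∞, 80, 60]
  [97, 90, 97, 90, ∞, 83]
  [-∞, 32, 32, 32, 77, ∞]
D(5):
  [∞, 90, 97, 90, 80, 80]
  [58, ∞, 81, 58, 58, 60]
  [58, 58, ∞, 58, 58, 60]
  [80, 90, 81, ∞, 80, 80]
  [97, 90, 97, 90, ∞, 83]
  [77, 77, 77, 77, 77, ∞]
D(6):
  [∞, 90, 97, 90, 80, 80]
  [60, ∞, 81, 60, 60, 60]
  [60, 60, ∞, 60, 60, 60]
  [80, 90, 81, ∞, 80, 80]
  [97, 90, 97, 90, ∞, 83]
  [77, 77, 77, 77, 77, ∞]
Answer: G*[4][1] = 80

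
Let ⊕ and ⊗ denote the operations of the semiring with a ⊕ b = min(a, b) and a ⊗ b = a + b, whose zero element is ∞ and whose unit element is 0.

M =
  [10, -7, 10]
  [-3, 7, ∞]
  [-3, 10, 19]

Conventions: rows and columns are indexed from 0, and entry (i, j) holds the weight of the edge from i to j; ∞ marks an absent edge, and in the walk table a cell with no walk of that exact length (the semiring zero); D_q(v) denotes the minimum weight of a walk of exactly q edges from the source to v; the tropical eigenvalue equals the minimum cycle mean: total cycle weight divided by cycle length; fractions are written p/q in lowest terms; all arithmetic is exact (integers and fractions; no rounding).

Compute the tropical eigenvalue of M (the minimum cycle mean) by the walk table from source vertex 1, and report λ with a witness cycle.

q=0: [∞, 0, ∞]
q=1: [-3, 7, ∞]
q=2: [4, -10, 7]
q=3: [-13, -3, 14]
Optimal cycle mean attained by: cycle 0->1->0, total (-7) + (-3), length 2.
Answer: λ = -5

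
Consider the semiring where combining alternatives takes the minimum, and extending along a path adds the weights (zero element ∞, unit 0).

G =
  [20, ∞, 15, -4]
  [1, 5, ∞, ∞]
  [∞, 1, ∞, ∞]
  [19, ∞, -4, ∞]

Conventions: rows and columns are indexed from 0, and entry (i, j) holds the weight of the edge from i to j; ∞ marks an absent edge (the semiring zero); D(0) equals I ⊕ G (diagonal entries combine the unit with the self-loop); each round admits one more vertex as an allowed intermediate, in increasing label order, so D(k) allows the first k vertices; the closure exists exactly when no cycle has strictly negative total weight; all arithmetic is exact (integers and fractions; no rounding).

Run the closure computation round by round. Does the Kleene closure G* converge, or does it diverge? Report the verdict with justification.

D(0):
  [0, ∞, 15, -4]
  [1, 0, ∞, ∞]
  [∞, 1, 0, ∞]
  [19, ∞, -4, 0]
D(1):
  [0, ∞, 15, -4]
  [1, 0, 16, -3]
  [∞, 1, 0, ∞]
  [19, ∞, -4, 0]
D(2):
  [0, ∞, 15, -4]
  [1, 0, 16, -3]
  [2, 1, 0, -2]
  [19, ∞, -4, 0]
Detection: at round 3, diagonal entry (3, 3) turns strictly negative.
Key observation: the cycle 3->2->1->0->3 has total weight (-4) + 1 + 1 + (-4), which is strictly negative.
Answer: DIVERGES — negative cycle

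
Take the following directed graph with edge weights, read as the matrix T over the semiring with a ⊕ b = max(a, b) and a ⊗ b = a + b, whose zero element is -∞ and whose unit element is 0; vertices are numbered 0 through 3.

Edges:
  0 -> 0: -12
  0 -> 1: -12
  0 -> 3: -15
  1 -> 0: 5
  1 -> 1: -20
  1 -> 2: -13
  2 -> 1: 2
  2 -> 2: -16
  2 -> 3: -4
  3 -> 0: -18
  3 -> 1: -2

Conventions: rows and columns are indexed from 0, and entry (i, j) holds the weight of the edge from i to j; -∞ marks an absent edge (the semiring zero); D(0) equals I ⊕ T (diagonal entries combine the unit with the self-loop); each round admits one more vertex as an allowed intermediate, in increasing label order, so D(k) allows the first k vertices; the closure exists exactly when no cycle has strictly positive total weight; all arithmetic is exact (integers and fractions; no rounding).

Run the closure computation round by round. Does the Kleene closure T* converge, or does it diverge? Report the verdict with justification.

D(0):
  [0, -12, -∞, -15]
  [5, 0, -13, -∞]
  [-∞, 2, 0, -4]
  [-18, -2, -∞, 0]
D(1):
  [0, -12, -∞, -15]
  [5, 0, -13, -10]
  [-∞, 2, 0, -4]
  [-18, -2, -∞, 0]
D(2):
  [0, -12, -25, -15]
  [5, 0, -13, -10]
  [7, 2, 0, -4]
  [3, -2, -15, 0]
D(3):
  [0, -12, -25, -15]
  [5, 0, -13, -10]
  [7, 2, 0, -4]
  [3, -2, -15, 0]
D(4):
  [0, -12, -25, -15]
  [5, 0, -13, -10]
  [7, 2, 0, -4]
  [3, -2, -15, 0]
Key observation: every diagonal entry stays at the unit through all rounds, so no improving cycle exists.
Answer: CONVERGES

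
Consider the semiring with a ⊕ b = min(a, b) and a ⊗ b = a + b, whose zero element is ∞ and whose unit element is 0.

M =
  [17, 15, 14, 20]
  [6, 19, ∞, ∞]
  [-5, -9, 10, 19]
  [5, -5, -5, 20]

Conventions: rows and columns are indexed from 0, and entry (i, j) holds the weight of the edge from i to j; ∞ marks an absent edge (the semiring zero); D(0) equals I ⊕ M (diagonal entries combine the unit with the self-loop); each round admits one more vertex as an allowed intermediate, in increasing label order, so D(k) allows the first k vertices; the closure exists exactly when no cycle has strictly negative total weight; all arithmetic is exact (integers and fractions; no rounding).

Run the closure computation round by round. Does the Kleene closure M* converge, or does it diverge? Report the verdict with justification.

D(0):
  [0, 15, 14, 20]
  [6, 0, ∞, ∞]
  [-5, -9, 0, 19]
  [5, -5, -5, 0]
D(1):
  [0, 15, 14, 20]
  [6, 0, 20, 26]
  [-5, -9, 0, 15]
  [5, -5, -5, 0]
D(2):
  [0, 15, 14, 20]
  [6, 0, 20, 26]
  [-5, -9, 0, 15]
  [1, -5, -5, 0]
D(3):
  [0, 5, 14, 20]
  [6, 0, 20, 26]
  [-5, -9, 0, 15]
  [-10, -14, -5, 0]
D(4):
  [0, 5, 14, 20]
  [6, 0, 20, 26]
  [-5, -9, 0, 15]
  [-10, -14, -5, 0]
Key observation: every diagonal entry stays at the unit through all rounds, so no improving cycle exists.
Answer: CONVERGES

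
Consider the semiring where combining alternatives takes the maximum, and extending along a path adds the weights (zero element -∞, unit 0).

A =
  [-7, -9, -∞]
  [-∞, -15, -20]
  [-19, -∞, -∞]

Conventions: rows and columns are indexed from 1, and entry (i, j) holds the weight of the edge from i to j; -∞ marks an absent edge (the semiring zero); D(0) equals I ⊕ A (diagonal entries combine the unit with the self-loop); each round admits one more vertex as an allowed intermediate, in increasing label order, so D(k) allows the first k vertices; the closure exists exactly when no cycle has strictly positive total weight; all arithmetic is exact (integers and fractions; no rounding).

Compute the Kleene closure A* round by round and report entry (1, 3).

D(0):
  [0, -9, -∞]
  [-∞, 0, -20]
  [-19, -∞, 0]
D(1):
  [0, -9, -∞]
  [-∞, 0, -20]
  [-19, -28, 0]
D(2):
  [0, -9, -29]
  [-∞, 0, -20]
  [-19, -28, 0]
D(3):
  [0, -9, -29]
  [-39, 0, -20]
  [-19, -28, 0]
Answer: A*[1][3] = -29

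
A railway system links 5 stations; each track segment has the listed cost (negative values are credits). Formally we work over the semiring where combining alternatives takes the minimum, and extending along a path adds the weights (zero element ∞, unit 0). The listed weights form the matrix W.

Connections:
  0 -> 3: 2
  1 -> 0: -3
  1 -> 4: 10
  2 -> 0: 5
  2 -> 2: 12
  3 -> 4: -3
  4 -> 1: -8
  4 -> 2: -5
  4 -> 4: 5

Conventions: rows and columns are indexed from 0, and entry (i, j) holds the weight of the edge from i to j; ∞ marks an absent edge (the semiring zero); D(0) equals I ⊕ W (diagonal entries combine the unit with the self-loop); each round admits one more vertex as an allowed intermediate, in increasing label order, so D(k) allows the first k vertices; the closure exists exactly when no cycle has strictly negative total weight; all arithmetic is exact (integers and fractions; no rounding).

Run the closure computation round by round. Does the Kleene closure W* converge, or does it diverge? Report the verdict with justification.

D(0):
  [0, ∞, ∞, 2, ∞]
  [-3, 0, ∞, ∞, 10]
  [5, ∞, 0, ∞, ∞]
  [∞, ∞, ∞, 0, -3]
  [∞, -8, -5, ∞, 0]
D(1):
  [0, ∞, ∞, 2, ∞]
  [-3, 0, ∞, -1, 10]
  [5, ∞, 0, 7, ∞]
  [∞, ∞, ∞, 0, -3]
  [∞, -8, -5, ∞, 0]
D(2):
  [0, ∞, ∞, 2, ∞]
  [-3, 0, ∞, -1, 10]
  [5, ∞, 0, 7, ∞]
  [∞, ∞, ∞, 0, -3]
  [-11, -8, -5, -9, 0]
D(3):
  [0, ∞, ∞, 2, ∞]
  [-3, 0, ∞, -1, 10]
  [5, ∞, 0, 7, ∞]
  [∞, ∞, ∞, 0, -3]
  [-11, -8, -5, -9, 0]
Detection: at round 4, diagonal entry (4, 4) turns strictly negative.
Key observation: the cycle 4->1->0->3->4 has total weight (-8) + (-3) + 2 + (-3), which is strictly negative.
Answer: DIVERGES — negative cycle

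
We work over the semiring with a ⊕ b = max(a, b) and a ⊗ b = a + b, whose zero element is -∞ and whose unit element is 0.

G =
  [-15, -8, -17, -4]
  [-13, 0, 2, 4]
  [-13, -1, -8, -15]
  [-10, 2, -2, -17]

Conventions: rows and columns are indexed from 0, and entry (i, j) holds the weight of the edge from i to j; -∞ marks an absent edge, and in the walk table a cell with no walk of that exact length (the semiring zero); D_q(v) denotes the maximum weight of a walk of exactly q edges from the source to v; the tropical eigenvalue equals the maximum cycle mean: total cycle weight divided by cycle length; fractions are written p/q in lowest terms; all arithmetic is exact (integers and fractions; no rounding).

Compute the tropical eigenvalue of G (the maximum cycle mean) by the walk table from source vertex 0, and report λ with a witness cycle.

q=0: [0, -∞, -∞, -∞]
q=1: [-15, -8, -17, -4]
q=2: [-14, -2, -6, -4]
q=3: [-14, -2, 0, 2]
q=4: [-8, 4, 0, 2]
Optimal cycle mean attained by: cycle 1->3->1, total 4 + 2, length 2.
Answer: λ = 3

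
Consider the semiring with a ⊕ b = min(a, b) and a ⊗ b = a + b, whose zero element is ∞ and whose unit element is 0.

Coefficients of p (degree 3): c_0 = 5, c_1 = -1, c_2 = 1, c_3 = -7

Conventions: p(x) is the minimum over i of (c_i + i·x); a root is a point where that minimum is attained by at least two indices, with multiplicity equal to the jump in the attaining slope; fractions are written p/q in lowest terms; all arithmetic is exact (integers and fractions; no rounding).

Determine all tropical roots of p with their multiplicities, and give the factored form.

hull edge (i=0, c=5) to (i=1, c=-1): slope -6, span 1
hull edge (i=1, c=-1) to (i=3, c=-7): slope -3, span 2
Factored form: p(x) = -7 ⊗ (x ⊕ 3) ⊗ (x ⊕ 3) ⊗ (x ⊕ 6)
Answer: roots = 3 (mult 2), 6 (mult 1)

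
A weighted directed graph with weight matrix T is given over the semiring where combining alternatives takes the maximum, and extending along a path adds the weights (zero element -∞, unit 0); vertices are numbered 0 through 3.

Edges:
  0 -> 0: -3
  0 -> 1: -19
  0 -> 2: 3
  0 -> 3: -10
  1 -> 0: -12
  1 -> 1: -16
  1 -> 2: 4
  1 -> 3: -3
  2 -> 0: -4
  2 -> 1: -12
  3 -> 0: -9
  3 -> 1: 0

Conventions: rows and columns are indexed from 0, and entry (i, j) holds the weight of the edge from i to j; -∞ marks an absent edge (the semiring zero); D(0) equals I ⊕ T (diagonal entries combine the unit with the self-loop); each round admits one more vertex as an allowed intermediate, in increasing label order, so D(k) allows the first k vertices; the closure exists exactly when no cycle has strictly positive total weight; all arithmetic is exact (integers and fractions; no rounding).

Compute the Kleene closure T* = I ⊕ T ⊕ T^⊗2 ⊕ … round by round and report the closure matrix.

D(0):
  [0, -19, 3, -10]
  [-12, 0, 4, -3]
  [-4, -12, 0, -∞]
  [-9, 0, -∞, 0]
D(1):
  [0, -19, 3, -10]
  [-12, 0, 4, -3]
  [-4, -12, 0, -14]
  [-9, 0, -6, 0]
D(2):
  [0, -19, 3, -10]
  [-12, 0, 4, -3]
  [-4, -12, 0, -14]
  [-9, 0, 4, 0]
D(3):
  [0, -9, 3, -10]
  [0, 0, 4, -3]
  [-4, -12, 0, -14]
  [0, 0, 4, 0]
D(4):
  [0, -9, 3, -10]
  [0, 0, 4, -3]
  [-4, -12, 0, -14]
  [0, 0, 4, 0]
Answer: T* = [[0, -9, 3, -10], [0, 0, 4, -3], [-4, -12, 0, -14], [0, 0, 4, 0]]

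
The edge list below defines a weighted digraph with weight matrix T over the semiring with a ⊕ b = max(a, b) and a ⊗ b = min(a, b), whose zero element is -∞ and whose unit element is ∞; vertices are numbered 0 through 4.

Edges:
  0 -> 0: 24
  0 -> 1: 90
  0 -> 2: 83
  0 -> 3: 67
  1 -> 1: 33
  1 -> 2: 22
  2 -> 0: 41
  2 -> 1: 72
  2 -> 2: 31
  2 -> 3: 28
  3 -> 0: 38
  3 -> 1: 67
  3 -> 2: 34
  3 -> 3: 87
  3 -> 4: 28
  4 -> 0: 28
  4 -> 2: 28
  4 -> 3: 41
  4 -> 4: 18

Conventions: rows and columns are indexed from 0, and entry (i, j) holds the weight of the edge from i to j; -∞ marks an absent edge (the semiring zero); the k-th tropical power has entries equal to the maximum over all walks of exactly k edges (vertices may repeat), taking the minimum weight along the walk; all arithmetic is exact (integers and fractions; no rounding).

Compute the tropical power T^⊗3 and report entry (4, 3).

T^⊗2:
  [41, 72, 34, 67, 28]
  [22, 33, 22, 22, -∞]
  [31, 41, 41, 41, 28]
  [38, 67, 38, 87, 28]
  [38, 41, 34, 41, 28]
T^⊗3:
  [38, 67, 41, 67, 28]
  [22, 33, 22, 22, 22]
  [41, 41, 34, 41, 28]
  [38, 67, 38, 87, 28]
  [38, 41, 38, 41, 28]
Key observation: the optimum is the walk 4->3->3->3, with weight 41 min 87 min 87 = 41.
Optimal value attained by: walk 4->3->3->3.
Answer: (T^⊗3)[4][3] = 41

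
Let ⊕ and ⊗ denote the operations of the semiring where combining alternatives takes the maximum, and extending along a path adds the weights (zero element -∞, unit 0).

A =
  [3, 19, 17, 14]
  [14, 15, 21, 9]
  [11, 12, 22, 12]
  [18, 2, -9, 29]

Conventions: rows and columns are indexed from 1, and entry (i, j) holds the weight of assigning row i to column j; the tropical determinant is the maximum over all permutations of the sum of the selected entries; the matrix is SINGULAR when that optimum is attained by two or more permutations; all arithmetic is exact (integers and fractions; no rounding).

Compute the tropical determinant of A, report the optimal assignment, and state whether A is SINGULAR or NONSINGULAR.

σ = (1, 2, 3, 4): 3 + 15 + 22 + 29 = 69
σ = (1, 2, 4, 3): 3 + 15 + 12 + (-9) = 21
σ = (1, 3, 2, 4): 3 + 21 + 12 + 29 = 65
σ = (1, 3, 4, 2): 3 + 21 + 12 + 2 = 38
σ = (1, 4, 2, 3): 3 + 9 + 12 + (-9) = 15
σ = (1, 4, 3, 2): 3 + 9 + 22 + 2 = 36
σ = (2, 1, 3, 4): 19 + 14 + 22 + 29 = 84
σ = (2, 1, 4, 3): 19 + 14 + 12 + (-9) = 36
σ = (2, 3, 1, 4): 19 + 21 + 11 + 29 = 80
σ = (2, 3, 4, 1): 19 + 21 + 12 + 18 = 70
σ = (2, 4, 1, 3): 19 + 9 + 11 + (-9) = 30
σ = (2, 4, 3, 1): 19 + 9 + 22 + 18 = 68
σ = (3, 1, 2, 4): 17 + 14 + 12 + 29 = 72
σ = (3, 1, 4, 2): 17 + 14 + 12 + 2 = 45
σ = (3, 2, 1, 4): 17 + 15 + 11 + 29 = 72
σ = (3, 2, 4, 1): 17 + 15 + 12 + 18 = 62
σ = (3, 4, 1, 2): 17 + 9 + 11 + 2 = 39
σ = (3, 4, 2, 1): 17 + 9 + 12 + 18 = 56
σ = (4, 1, 2, 3): 14 + 14 + 12 + (-9) = 31
σ = (4, 1, 3, 2): 14 + 14 + 22 + 2 = 52
σ = (4, 2, 1, 3): 14 + 15 + 11 + (-9) = 31
σ = (4, 2, 3, 1): 14 + 15 + 22 + 18 = 69
σ = (4, 3, 1, 2): 14 + 21 + 11 + 2 = 48
σ = (4, 3, 2, 1): 14 + 21 + 12 + 18 = 65
Optimal value attained by: σ = (2, 1, 3, 4).
Answer: det⊕(A) = 84; verdict: NONSINGULAR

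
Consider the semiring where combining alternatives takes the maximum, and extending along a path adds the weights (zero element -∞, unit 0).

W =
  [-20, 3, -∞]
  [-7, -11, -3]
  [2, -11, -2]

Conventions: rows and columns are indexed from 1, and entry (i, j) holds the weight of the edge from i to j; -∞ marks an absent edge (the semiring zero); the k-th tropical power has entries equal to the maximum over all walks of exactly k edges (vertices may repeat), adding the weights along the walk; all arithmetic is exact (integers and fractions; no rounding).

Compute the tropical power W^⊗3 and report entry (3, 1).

W^⊗2:
  [-4, -8, 0]
  [-1, -4, -5]
  [0, 5, -4]
W^⊗3:
  [2, -1, -2]
  [-3, 2, -7]
  [-2, 3, 2]
Key observation: the optimum is the walk 3->1->2->1, with weight 2 + 3 + (-7) = -2.
Optimal value attained by: walk 3->1->2->1.
Answer: (W^⊗3)[3][1] = -2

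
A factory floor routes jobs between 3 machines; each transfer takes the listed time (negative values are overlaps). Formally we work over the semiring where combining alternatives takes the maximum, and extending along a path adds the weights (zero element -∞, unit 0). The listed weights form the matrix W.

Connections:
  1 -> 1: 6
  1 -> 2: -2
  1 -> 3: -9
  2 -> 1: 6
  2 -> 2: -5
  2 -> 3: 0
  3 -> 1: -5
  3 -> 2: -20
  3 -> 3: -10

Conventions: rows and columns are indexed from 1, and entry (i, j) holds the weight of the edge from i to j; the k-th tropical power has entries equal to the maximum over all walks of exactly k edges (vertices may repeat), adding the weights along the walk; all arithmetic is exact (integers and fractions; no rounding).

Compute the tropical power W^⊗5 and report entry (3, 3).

W^⊗2:
  [12, 4, -2]
  [12, 4, -3]
  [1, -7, -14]
W^⊗3:
  [18, 10, 4]
  [18, 10, 4]
  [7, -1, -7]
W^⊗4:
  [24, 16, 10]
  [24, 16, 10]
  [13, 5, -1]
W^⊗5:
  [30, 22, 16]
  [30, 22, 16]
  [19, 11, 5]
Key observation: the optimum is the walk 3->1->1->1->2->3, with weight (-5) + 6 + 6 + (-2) + 0 = 5.
Optimal value attained by: walk 3->1->1->1->2->3.
Answer: (W^⊗5)[3][3] = 5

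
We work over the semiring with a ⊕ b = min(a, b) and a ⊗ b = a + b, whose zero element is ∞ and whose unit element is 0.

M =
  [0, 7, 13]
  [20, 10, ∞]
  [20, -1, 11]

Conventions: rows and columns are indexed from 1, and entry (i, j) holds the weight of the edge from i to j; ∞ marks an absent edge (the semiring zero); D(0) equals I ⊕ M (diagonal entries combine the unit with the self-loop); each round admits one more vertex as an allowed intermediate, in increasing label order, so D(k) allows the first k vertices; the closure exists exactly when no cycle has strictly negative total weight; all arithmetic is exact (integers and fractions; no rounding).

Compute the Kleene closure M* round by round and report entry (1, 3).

D(0):
  [0, 7, 13]
  [20, 0, ∞]
  [20, -1, 0]
D(1):
  [0, 7, 13]
  [20, 0, 33]
  [20, -1, 0]
D(2):
  [0, 7, 13]
  [20, 0, 33]
  [19, -1, 0]
D(3):
  [0, 7, 13]
  [20, 0, 33]
  [19, -1, 0]
Answer: M*[1][3] = 13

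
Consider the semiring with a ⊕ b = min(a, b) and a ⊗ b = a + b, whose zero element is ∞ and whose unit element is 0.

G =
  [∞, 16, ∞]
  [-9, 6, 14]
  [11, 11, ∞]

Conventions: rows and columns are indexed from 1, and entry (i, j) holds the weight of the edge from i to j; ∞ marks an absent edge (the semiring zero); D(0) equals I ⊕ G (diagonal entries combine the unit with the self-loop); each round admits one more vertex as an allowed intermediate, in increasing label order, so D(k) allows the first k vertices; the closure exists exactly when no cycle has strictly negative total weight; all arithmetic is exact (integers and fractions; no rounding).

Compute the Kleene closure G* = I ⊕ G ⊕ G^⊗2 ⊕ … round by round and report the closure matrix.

D(0):
  [0, 16, ∞]
  [-9, 0, 14]
  [11, 11, 0]
D(1):
  [0, 16, ∞]
  [-9, 0, 14]
  [11, 11, 0]
D(2):
  [0, 16, 30]
  [-9, 0, 14]
  [2, 11, 0]
D(3):
  [0, 16, 30]
  [-9, 0, 14]
  [2, 11, 0]
Answer: G* = [[0, 16, 30], [-9, 0, 14], [2, 11, 0]]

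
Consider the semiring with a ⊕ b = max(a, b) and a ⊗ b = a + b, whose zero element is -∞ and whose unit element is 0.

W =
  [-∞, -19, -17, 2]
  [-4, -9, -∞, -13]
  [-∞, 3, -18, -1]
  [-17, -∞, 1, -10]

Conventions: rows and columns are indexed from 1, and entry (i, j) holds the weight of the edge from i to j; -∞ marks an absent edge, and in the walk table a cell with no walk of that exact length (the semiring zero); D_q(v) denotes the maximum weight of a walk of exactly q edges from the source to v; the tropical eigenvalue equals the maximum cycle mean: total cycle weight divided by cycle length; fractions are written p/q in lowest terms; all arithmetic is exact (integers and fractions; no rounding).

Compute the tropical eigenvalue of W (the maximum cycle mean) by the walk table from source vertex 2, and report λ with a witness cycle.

q=0: [-∞, 0, -∞, -∞]
q=1: [-4, -9, -∞, -13]
q=2: [-13, -18, -12, -2]
q=3: [-19, -9, -1, -11]
q=4: [-13, 2, -10, -2]
Optimal cycle mean attained by: cycle 1->4->3->2->1, total 2 + 1 + 3 + (-4), length 4.
Answer: λ = 1/2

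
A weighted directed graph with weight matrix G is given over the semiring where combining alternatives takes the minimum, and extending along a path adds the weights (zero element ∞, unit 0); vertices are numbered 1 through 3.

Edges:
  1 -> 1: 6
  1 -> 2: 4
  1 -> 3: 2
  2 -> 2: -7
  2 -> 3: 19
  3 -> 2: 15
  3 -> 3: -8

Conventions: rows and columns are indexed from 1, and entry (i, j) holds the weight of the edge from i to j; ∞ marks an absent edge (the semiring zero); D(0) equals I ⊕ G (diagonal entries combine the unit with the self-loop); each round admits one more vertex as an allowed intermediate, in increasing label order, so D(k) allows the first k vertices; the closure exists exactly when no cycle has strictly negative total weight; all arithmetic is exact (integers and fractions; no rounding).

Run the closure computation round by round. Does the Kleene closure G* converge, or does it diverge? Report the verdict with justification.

Detection: at round 0, diagonal entry (2, 2) turns strictly negative.
Key observation: the cycle 2->2 has total weight (-7), which is strictly negative.
Answer: DIVERGES — negative cycle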